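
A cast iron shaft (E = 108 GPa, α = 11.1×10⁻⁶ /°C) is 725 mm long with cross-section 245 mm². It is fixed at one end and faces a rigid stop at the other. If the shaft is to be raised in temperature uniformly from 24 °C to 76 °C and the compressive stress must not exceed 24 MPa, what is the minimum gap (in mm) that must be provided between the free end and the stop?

With no wall the shaft would lengthen by αΔT L = 11.1×10⁻⁶ × 52 × 725 = 0.4185 mm.
A stress of 24 MPa corresponds to the wall pushing the shaft back by σL/E = 24×725/(108×10³) = 0.1611 mm.
The gap must absorb the remainder: g_min = 0.4185 − 0.1611 = 0.2574 mm.

g ≈ 0.257 mm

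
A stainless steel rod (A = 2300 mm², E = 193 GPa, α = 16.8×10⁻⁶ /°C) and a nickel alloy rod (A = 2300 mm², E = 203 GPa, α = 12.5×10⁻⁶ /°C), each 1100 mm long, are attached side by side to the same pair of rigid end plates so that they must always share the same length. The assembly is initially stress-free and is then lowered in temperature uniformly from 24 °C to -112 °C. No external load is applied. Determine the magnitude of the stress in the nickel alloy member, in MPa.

σ ≈ 57.9 MPa (compressive)

Equilibrium of a rigid end plate with no external load gives equal and opposite internal forces ±P in the two members. Since α_{stainless steel} > α_{nickel alloy}, cooling drives the stainless steel into tension and the nickel alloy into compression.
Equating the net (thermal + elastic) strains gives |α₁ − α₂|·ΔT = P·[1/(A₁E₁) + 1/(A₂E₂)].
|α₁ − α₂|·ΔT = 4.3×10⁻⁶ × 136 = 0.0005848.
1/(A₁E₁) + 1/(A₂E₂) = 1/(2300×193×10³) + 1/(2300×203×10³) = 4.395×10⁻⁹ N⁻¹.
So P = 0.0005848 / 4.395×10⁻⁹ = 133.1 kN.
σ_{nickel alloy} = P/A₂ = 133100/2300 = 57.86 MPa, compressive.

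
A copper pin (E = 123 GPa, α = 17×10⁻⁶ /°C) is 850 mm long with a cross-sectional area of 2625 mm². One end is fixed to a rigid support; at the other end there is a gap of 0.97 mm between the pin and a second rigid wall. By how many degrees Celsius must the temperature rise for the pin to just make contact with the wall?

ΔT ≈ 67.1 °C

Contact occurs when the free expansion equals the gap: αΔT L = 0.97 mm.
So ΔT = g/(αL) = 0.97/(17×10⁻⁶ × 850) = 67.13 °C.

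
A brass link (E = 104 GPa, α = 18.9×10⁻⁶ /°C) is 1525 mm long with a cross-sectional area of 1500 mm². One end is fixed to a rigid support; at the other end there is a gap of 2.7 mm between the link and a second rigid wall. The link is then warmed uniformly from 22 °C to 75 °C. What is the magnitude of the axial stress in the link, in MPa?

σ ≈ 0 MPa

Free thermal elongation = αΔT L = 18.9×10⁻⁶ × 53 × 1525 = 1.528 mm.
Since δ_free = 1.53 mm is less than the 2.7 mm gap, the link never touches the wall. No axial force develops.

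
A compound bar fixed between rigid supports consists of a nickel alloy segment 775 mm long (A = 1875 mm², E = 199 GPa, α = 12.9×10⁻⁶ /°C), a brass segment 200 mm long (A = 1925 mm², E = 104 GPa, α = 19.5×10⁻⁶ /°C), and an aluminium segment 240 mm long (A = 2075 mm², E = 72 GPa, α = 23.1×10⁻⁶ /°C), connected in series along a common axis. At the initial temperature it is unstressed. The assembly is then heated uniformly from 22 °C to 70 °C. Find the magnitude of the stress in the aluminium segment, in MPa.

σ ≈ 96 MPa (compressive)

If the supports were absent, the total length change would be Σ αᵢΔT Lᵢ = 12.9×10⁻⁶×48×775 + 19.5×10⁻⁶×48×200 + 23.1×10⁻⁶×48×240 = 0.9332 mm.
The walls prevent any net length change, so an axial force P (same in every segment) develops. Compatibility: P · Σ Lᵢ/(AᵢEᵢ) = δ_free.
The series flexibility is Σ Lᵢ/(AᵢEᵢ) = 775/(1875×199×10³) + 200/(1925×104×10³) + 240/(2075×72×10³) = 4.682×10⁻⁶ mm/N.
So P = 0.9332 / 4.682×10⁻⁶ = 199.3 kN, compressive.
σ_{aluminium} = P / A = 199300 / 2075 = 96.05 MPa.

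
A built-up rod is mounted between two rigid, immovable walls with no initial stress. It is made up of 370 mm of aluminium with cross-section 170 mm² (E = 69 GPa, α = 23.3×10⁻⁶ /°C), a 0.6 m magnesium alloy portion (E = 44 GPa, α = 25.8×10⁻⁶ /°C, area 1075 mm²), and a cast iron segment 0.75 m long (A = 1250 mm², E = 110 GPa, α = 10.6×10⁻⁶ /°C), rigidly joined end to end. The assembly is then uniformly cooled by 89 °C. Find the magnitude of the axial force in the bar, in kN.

P ≈ 57.4 kN (tensile)

With the walls removed the bar would change length by δ_free = Σ αᵢΔT Lᵢ = 23.3×10⁻⁶×89×370 + 25.8×10⁻⁶×89×600 + 10.6×10⁻⁶×89×750 = 2.853 mm.
Since the ends are fixed, an axial force P builds up, equal in every segment, with P · Σ Lᵢ/(AᵢEᵢ) = δ_free.
The series flexibility is Σ Lᵢ/(AᵢEᵢ) = 370/(170×69×10³) + 600/(1075×44×10³) + 750/(1250×110×10³) = 4.968×10⁻⁵ mm/N.
P = 2.853 / 4.968×10⁻⁵ = 57420 N = 57.42 kN, tensile.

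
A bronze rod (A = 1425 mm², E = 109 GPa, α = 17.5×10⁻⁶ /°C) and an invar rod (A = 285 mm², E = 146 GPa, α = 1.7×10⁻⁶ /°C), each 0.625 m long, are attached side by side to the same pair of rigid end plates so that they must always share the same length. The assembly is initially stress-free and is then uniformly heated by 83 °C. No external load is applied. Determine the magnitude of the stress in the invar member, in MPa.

σ ≈ 151 MPa (tensile)

Both members must finish at the same length. With the larger α, the bronze tends to over-expand; the plates restrain it, putting the bronze in compression and the invar in tension. With no external load the two internal forces are equal and opposite, magnitude P.
Compatibility of the two members (thermal + elastic change equal): (α₁ − α₂)ΔT = P·[1/(A₁E₁) + 1/(A₂E₂)].
|α₁ − α₂|·ΔT = 15.8×10⁻⁶ × 83 = 0.001311.
1/(A₁E₁) + 1/(A₂E₂) = 1/(1425×109×10³) + 1/(285×146×10³) = 3.047×10⁻⁸ N⁻¹.
P = 0.001311 / 3.047×10⁻⁸ = 43040 N = 43.04 kN.
σ_{invar} = P/A₂ = 43040/285 = 151 MPa, tensile.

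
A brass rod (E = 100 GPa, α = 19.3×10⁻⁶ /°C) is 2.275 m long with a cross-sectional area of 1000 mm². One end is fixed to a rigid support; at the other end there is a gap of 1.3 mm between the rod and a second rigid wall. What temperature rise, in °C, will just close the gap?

ΔT ≈ 29.6 °C

The gap closes when αΔT L = 1.3 mm, since the rod is still unstressed at that instant.
ΔT = 1.3 / (19.3×10⁻⁶ × 2275) = 29.61 °C.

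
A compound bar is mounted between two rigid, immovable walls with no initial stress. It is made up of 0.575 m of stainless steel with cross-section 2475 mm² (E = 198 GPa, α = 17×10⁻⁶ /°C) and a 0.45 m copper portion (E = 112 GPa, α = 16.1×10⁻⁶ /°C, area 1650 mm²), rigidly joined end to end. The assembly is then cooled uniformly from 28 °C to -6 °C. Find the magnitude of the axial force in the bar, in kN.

Free thermal contraction of the whole bar: Σ αᵢΔT Lᵢ = 17×10⁻⁶×34×575 + 16.1×10⁻⁶×34×450 = 0.5787 mm.
The rigid supports impose zero overall length change; the single axial force P common to all segments must satisfy P Σ Lᵢ/(AᵢEᵢ) = δ_free.
Σ Lᵢ/(AᵢEᵢ) = 575/(2475×198×10³) + 450/(1650×112×10³) = 3.608×10⁻⁶ mm/N.
So P = 0.5787 / 3.608×10⁻⁶ = 160.4 kN, tensile.

P ≈ 160 kN (tensile)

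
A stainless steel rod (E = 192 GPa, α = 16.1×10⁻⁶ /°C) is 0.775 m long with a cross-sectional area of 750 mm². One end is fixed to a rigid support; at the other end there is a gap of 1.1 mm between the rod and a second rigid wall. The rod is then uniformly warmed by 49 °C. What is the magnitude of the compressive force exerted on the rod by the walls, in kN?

P ≈ 0 kN

Free thermal elongation = αΔT L = 16.1×10⁻⁶ × 49 × 775 = 0.6114 mm.
Since δ_free = 0.611 mm is less than the 1.1 mm gap, the rod never touches the wall. No axial force develops.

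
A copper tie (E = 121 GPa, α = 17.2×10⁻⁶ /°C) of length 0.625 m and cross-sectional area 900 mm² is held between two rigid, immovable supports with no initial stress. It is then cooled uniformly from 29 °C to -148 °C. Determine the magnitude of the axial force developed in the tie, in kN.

The ends cannot move, so σ = EαΔT = 121×10³ × 17.2×10⁻⁶ × 177 = 368.4 MPa.
P = AEαΔT = 900 × 121×10³ × 17.2×10⁻⁶ × 177 = 331.5 kN (tensile).

P ≈ 332 kN (tensile)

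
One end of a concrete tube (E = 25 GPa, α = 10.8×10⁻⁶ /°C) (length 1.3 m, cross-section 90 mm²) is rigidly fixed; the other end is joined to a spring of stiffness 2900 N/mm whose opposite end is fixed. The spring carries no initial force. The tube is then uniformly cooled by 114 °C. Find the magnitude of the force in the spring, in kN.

P ≈ 1.73 kN

Free thermal contraction: δ_free = αΔT L = 10.8×10⁻⁶ × 114 × 1300 = 1.601 mm.
Let P be the tensile force in the spring. The tube extends elastically by PL/(AE) and the spring stretches by P/k; together these equal δ_free.
So P = δ_free / [L/(AE) + 1/k] = 1.601 / [ 1300/(90×25×10³) + 1/(2900) ].
P = 1.601 / 0.0009226 = 1735 N.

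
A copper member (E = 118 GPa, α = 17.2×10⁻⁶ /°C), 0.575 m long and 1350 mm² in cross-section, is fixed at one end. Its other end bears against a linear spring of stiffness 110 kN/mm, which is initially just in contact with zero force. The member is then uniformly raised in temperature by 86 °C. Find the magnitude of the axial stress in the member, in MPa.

σ ≈ 49.6 MPa (compressive)

If the spring were absent the member would lengthen by αΔT L = 17.2×10⁻⁶ × 86 × 575 = 0.8505 mm.
With a force P in the spring, the elastic change of the member is PL/(AE) and that of the spring is P/k; compatibility requires their sum to equal δ_free.
So P = δ_free / [L/(AE) + 1/k] = 0.8505 / [ 575/(1350×118×10³) + 1/(110×10³) ].
P = 0.8505 / 1.27×10⁻⁵ = 66970 N.
σ = P/A = 66970/1350 = 49.61 MPa.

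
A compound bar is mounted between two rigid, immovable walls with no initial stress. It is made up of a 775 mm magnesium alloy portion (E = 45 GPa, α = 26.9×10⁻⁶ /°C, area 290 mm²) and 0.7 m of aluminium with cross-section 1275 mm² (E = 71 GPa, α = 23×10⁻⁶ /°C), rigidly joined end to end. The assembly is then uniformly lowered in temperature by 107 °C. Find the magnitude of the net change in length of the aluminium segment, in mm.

|ΔL| ≈ 1.27 mm

If the supports were absent, the total length change would be Σ αᵢΔT Lᵢ = 26.9×10⁻⁶×107×775 + 23×10⁻⁶×107×700 = 3.953 mm.
The rigid supports impose zero overall length change; the single axial force P common to all segments must satisfy P Σ Lᵢ/(AᵢEᵢ) = δ_free.
Σ Lᵢ/(AᵢEᵢ) = 775/(290×45×10³) + 700/(1275×71×10³) = 6.712×10⁻⁵ mm/N.
P = 3.953 / 6.712×10⁻⁵ = 58900 N = 58.9 kN, tensile.
For the aluminium segment, free thermal change = 23×10⁻⁶×107×700 = 1.723 mm and elastic change from P = 58900×700/(1275×71×10³) = 0.4555 mm; these oppose, so the net change is 1.27 mm (segment shortens).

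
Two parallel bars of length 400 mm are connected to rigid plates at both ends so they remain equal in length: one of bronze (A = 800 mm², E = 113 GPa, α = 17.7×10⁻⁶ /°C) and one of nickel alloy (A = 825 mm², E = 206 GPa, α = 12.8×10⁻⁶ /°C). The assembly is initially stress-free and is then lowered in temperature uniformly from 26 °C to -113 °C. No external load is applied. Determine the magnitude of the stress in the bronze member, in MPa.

σ ≈ 50.2 MPa (tensile)

Both members must finish at the same length. With the larger α, the bronze tends to over-contract; the plates restrain it, putting the bronze in tension and the nickel alloy in compression. With no external load the two internal forces are equal and opposite, magnitude P.
Compatibility of the two members (thermal + elastic change equal): (α₁ − α₂)ΔT = P·[1/(A₁E₁) + 1/(A₂E₂)].
|α₁ − α₂|·ΔT = 4.9×10⁻⁶ × 139 = 0.0006811.
1/(A₁E₁) + 1/(A₂E₂) = 1/(800×113×10³) + 1/(825×206×10³) = 1.695×10⁻⁸ N⁻¹.
So P = 0.0006811 / 1.695×10⁻⁸ = 40.19 kN.
σ_{bronze} = P/A₁ = 40190/800 = 50.24 MPa, tensile.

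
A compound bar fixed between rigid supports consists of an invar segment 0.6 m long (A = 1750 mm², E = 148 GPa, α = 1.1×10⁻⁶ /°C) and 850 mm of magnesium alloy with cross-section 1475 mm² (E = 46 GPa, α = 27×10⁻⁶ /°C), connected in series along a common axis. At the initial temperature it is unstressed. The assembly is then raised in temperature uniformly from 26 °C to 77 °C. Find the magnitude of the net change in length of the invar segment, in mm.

|ΔL| ≈ 0.154 mm

If the supports were absent, the total length change would be Σ αᵢΔT Lᵢ = 1.1×10⁻⁶×51×600 + 27×10⁻⁶×51×850 = 1.204 mm.
Since the ends are fixed, an axial force P builds up, equal in every segment, with P · Σ Lᵢ/(AᵢEᵢ) = δ_free.
Σ Lᵢ/(AᵢEᵢ) = 600/(1750×148×10³) + 850/(1475×46×10³) = 1.484×10⁻⁵ mm/N.
So P = 1.204 / 1.484×10⁻⁵ = 81.12 kN, compressive.
For the invar segment, free thermal change = 1.1×10⁻⁶×51×600 = 0.03366 mm and elastic change from P = 81120×600/(1750×148×10³) = 0.1879 mm; these oppose, so the net change is 0.154 mm (segment shortens).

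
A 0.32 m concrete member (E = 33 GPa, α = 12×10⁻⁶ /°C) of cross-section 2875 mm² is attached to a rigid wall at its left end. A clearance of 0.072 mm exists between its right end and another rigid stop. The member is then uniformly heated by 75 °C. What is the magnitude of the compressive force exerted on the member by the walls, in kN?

Unrestrained expansion: δ_free = αΔT L = 12×10⁻⁶ × 75 × 320 = 0.288 mm.
The gap closes (δ_free > 0.072 mm) and the wall then resists a further 0.288 − 0.072 = 0.216 mm of expansion.
That suppressed elongation corresponds to σ = E·Δ/L = 33×10³ × 0.216/320 = 22.27 MPa.
P = σA = 22.27 × 2875 = 64.04 kN.

P ≈ 64 kN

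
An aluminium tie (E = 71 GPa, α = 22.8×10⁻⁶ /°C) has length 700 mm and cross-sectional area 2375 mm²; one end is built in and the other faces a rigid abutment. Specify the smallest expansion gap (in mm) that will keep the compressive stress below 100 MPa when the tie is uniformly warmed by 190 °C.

g ≈ 2.05 mm

Free expansion if unrestrained: δ_free = αΔT L = 22.8×10⁻⁶ × 190 × 700 = 3.032 mm.
A stress of 100 MPa corresponds to the wall pushing the tie back by σL/E = 100×700/(71×10³) = 0.9859 mm.
The gap must absorb the remainder: g_min = 3.032 − 0.9859 = 2.046 mm.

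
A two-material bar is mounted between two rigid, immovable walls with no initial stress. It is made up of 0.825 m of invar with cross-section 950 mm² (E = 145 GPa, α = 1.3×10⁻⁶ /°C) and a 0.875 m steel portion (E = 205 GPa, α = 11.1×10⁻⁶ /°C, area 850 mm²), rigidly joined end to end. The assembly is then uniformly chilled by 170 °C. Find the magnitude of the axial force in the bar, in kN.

P ≈ 167 kN (tensile)

With the walls removed the bar would change length by δ_free = Σ αᵢΔT Lᵢ = 1.3×10⁻⁶×170×825 + 11.1×10⁻⁶×170×875 = 1.833 mm.
The walls prevent any net length change, so an axial force P (same in every segment) develops. Compatibility: P · Σ Lᵢ/(AᵢEᵢ) = δ_free.
Σ Lᵢ/(AᵢEᵢ) = 825/(950×145×10³) + 875/(850×205×10³) = 1.101×10⁻⁵ mm/N.
P = 1.833 / 1.101×10⁻⁵ = 166500 N = 166.5 kN, tensile.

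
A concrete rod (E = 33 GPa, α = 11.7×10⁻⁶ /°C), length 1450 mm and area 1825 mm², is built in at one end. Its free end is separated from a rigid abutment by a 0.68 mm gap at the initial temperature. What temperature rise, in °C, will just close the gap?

ΔT ≈ 40.1 °C

The gap closes when αΔT L = 0.68 mm, since the rod is still unstressed at that instant.
So ΔT = g/(αL) = 0.68/(11.7×10⁻⁶ × 1450) = 40.08 °C.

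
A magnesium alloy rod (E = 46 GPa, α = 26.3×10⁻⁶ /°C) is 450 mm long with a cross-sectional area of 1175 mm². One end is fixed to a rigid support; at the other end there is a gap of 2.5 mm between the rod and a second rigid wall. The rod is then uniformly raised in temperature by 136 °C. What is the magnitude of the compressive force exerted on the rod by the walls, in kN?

P ≈ 0 kN

If the wall were absent the rod would grow by αΔT L = 26.3×10⁻⁶ × 136 × 450 = 1.61 mm.
Since δ_free = 1.61 mm is less than the 2.5 mm gap, the rod never touches the wall. No axial force develops.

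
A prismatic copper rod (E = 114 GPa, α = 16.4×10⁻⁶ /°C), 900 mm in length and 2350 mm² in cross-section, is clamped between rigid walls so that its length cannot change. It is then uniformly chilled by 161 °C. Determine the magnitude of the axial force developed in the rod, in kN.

P ≈ 707 kN (tensile)

The ends cannot move, so σ = EαΔT = 114×10³ × 16.4×10⁻⁶ × 161 = 301 MPa.
Then P = σA = 301 × 2350 mm² = 707.4 kN, tensile.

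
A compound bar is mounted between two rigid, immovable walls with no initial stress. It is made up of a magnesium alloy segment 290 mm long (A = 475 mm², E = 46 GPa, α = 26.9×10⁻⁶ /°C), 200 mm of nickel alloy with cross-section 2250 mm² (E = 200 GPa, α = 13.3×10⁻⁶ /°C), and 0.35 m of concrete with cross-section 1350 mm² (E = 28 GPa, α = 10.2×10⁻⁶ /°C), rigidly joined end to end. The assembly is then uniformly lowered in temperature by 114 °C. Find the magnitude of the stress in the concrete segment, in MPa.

σ ≈ 51.6 MPa (tensile)

If the supports were absent, the total length change would be Σ αᵢΔT Lᵢ = 26.9×10⁻⁶×114×290 + 13.3×10⁻⁶×114×200 + 10.2×10⁻⁶×114×350 = 1.6 mm.
The rigid supports impose zero overall length change; the single axial force P common to all segments must satisfy P Σ Lᵢ/(AᵢEᵢ) = δ_free.
Σ Lᵢ/(AᵢEᵢ) = 290/(475×46×10³) + 200/(2250×200×10³) + 350/(1350×28×10³) = 2.298×10⁻⁵ mm/N.
P = 1.6 / 2.298×10⁻⁵ = 69620 N = 69.62 kN, tensile.
σ_{concrete} = P / A = 69620 / 1350 = 51.57 MPa.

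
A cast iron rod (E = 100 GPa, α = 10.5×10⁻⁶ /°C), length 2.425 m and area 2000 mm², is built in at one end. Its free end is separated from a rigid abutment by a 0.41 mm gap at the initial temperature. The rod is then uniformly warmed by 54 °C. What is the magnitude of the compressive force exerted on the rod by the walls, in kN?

P ≈ 79.6 kN

Free thermal elongation = αΔT L = 10.5×10⁻⁶ × 54 × 2425 = 1.375 mm.
The gap closes (δ_free > 0.41 mm) and the wall then resists a further 1.375 − 0.41 = 0.965 mm of expansion.
That suppressed elongation corresponds to σ = E·Δ/L = 100×10³ × 0.965/2425 = 39.79 MPa.
P = σA = 39.79 × 2000 = 79.59 kN.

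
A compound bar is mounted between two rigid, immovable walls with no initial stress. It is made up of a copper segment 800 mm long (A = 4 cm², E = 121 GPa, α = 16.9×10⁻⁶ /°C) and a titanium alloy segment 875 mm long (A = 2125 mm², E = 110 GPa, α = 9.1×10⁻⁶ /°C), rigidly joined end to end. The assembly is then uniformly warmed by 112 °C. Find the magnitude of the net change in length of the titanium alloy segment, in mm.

With the walls removed the bar would change length by δ_free = Σ αᵢΔT Lᵢ = 16.9×10⁻⁶×112×800 + 9.1×10⁻⁶×112×875 = 2.406 mm.
Since the ends are fixed, an axial force P builds up, equal in every segment, with P · Σ Lᵢ/(AᵢEᵢ) = δ_free.
The series flexibility is Σ Lᵢ/(AᵢEᵢ) = 800/(400×121×10³) + 875/(2125×110×10³) = 2.027×10⁻⁵ mm/N.
Hence P = δ_free / Σ(L/AE) = 2.406/2.027×10⁻⁵ = 118.7 kN (compressive).
For the titanium alloy segment, free thermal change = 9.1×10⁻⁶×112×875 = 0.8918 mm and elastic change from P = 118700×875/(2125×110×10³) = 0.4443 mm; these oppose, so the net change is 0.448 mm (segment lengthens).

|ΔL| ≈ 0.448 mm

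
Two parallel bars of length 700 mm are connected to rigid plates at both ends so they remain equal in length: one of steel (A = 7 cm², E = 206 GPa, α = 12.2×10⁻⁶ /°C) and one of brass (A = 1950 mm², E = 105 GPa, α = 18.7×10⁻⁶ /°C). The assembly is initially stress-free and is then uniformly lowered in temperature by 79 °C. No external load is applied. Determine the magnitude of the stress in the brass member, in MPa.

σ ≈ 22.3 MPa (tensile)

The brass has the larger α, so on cooling it would change length more than the steel if both were free. The rigid plates force a common final length, so the brass is put into tension and the steel into compression, with equal and opposite forces P (no external load).
Compatibility of the two members (thermal + elastic change equal): (α₁ − α₂)ΔT = P·[1/(A₁E₁) + 1/(A₂E₂)].
|α₁ − α₂|·ΔT = 6.5×10⁻⁶ × 79 = 0.0005135.
1/(A₁E₁) + 1/(A₂E₂) = 1/(700×206×10³) + 1/(1950×105×10³) = 1.182×10⁻⁸ N⁻¹.
So P = 0.0005135 / 1.182×10⁻⁸ = 43.45 kN.
σ_{brass} = P/A₂ = 43450/1950 = 22.28 MPa, tensile.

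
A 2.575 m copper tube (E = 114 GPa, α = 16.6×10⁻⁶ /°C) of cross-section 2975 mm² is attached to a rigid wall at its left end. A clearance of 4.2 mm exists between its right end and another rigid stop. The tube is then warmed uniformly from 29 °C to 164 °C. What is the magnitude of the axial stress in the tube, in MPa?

Unrestrained expansion: δ_free = αΔT L = 16.6×10⁻⁶ × 135 × 2575 = 5.771 mm.
This exceeds the 4.2 mm gap, so the wall pushes back. The portion of expansion that must be recovered elastically is δ_free − gap = 5.771 − 4.2 = 1.571 mm.
So σ = E(δ_free − g)/L = 114×10³ × 1.571/2575 = 69.53 MPa.

σ ≈ 69.5 MPa (compressive)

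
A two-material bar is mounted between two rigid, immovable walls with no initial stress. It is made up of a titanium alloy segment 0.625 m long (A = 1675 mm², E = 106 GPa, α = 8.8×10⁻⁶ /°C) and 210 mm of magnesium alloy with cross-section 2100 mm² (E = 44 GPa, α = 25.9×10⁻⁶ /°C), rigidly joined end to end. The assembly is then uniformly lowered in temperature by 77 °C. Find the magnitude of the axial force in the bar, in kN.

P ≈ 145 kN (tensile)

Free thermal contraction of the whole bar: Σ αᵢΔT Lᵢ = 8.8×10⁻⁶×77×625 + 25.9×10⁻⁶×77×210 = 0.8423 mm.
The walls prevent any net length change, so an axial force P (same in every segment) develops. Compatibility: P · Σ Lᵢ/(AᵢEᵢ) = δ_free.
The series flexibility is Σ Lᵢ/(AᵢEᵢ) = 625/(1675×106×10³) + 210/(2100×44×10³) = 5.793×10⁻⁶ mm/N.
Hence P = δ_free / Σ(L/AE) = 0.8423/5.793×10⁻⁶ = 145.4 kN (tensile).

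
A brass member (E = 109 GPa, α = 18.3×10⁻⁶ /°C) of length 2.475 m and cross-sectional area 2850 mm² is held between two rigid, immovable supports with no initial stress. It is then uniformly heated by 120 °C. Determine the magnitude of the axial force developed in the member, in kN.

P ≈ 682 kN (compressive)

Full restraint means ε = 0, so the stress is σ = EαΔT = 109×10³ × 18.3×10⁻⁶ × 120 = 239.4 MPa.
Then P = σA = 239.4 × 2850 mm² = 682.2 kN, compressive.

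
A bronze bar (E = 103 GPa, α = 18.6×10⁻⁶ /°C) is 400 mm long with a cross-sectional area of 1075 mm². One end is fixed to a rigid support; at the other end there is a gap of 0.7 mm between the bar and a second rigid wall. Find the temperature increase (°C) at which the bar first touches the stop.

ΔT ≈ 94.1 °C

The gap closes when αΔT L = 0.7 mm, since the bar is still unstressed at that instant.
ΔT = 0.7 / (18.6×10⁻⁶ × 400) = 94.09 °C.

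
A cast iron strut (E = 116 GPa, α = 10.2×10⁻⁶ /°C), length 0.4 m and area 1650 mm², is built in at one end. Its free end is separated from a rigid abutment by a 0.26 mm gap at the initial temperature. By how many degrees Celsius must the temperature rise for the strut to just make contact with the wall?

Contact occurs when the free expansion equals the gap: αΔT L = 0.26 mm.
ΔT = 0.26 / (10.2×10⁻⁶ × 400) = 63.73 °C.

ΔT ≈ 63.7 °C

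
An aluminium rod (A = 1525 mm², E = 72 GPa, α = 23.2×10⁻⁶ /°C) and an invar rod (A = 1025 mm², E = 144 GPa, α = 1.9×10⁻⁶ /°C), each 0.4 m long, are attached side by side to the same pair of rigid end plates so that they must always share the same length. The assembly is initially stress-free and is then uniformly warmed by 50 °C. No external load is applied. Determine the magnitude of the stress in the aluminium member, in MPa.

Both members must finish at the same length. With the larger α, the aluminium tends to over-expand; the plates restrain it, putting the aluminium in compression and the invar in tension. With no external load the two internal forces are equal and opposite, magnitude P.
Setting the final lengths equal and cancelling L: (α₁ − α₂)ΔT = P/(A₁E₁) + P/(A₂E₂).
|α₁ − α₂|·ΔT = 21.3×10⁻⁶ × 50 = 0.001065.
1/(A₁E₁) + 1/(A₂E₂) = 1/(1525×72×10³) + 1/(1025×144×10³) = 1.588×10⁻⁸ N⁻¹.
So P = 0.001065 / 1.588×10⁻⁸ = 67.05 kN.
σ_{aluminium} = P/A₁ = 67050/1525 = 43.97 MPa, compressive.

σ ≈ 44 MPa (compressive)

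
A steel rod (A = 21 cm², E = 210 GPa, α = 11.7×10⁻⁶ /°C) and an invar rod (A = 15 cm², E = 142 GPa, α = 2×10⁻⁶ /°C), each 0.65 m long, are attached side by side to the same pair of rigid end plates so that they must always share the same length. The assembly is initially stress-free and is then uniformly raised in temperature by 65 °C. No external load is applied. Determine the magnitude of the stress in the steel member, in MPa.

Both members must finish at the same length. With the larger α, the steel tends to over-expand; the plates restrain it, putting the steel in compression and the invar in tension. With no external load the two internal forces are equal and opposite, magnitude P.
Equating the net (thermal + elastic) strains gives |α₁ − α₂|·ΔT = P·[1/(A₁E₁) + 1/(A₂E₂)].
|α₁ − α₂|·ΔT = 9.7×10⁻⁶ × 65 = 0.0006305.
1/(A₁E₁) + 1/(A₂E₂) = 1/(2100×210×10³) + 1/(1500×142×10³) = 6.962×10⁻⁹ N⁻¹.
So P = 0.0006305 / 6.962×10⁻⁹ = 90.56 kN.
σ_{steel} = P/A₁ = 90560/2100 = 43.12 MPa, compressive.

σ ≈ 43.1 MPa (compressive)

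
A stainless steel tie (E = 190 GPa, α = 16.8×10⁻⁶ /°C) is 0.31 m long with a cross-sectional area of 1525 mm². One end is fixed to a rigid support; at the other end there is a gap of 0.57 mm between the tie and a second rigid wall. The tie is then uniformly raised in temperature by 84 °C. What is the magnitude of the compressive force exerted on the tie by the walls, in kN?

P ≈ 0 kN

Unrestrained expansion: δ_free = αΔT L = 16.8×10⁻⁶ × 84 × 310 = 0.4375 mm.
This is smaller than the 0.57 mm clearance, so the tie expands freely without reaching the stop — the stress is zero.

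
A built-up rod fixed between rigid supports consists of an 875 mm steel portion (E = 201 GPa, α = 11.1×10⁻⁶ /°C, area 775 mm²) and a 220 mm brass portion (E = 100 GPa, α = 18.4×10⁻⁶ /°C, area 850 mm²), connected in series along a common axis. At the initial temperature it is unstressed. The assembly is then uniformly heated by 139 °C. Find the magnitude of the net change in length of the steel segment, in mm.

With the walls removed the bar would change length by δ_free = Σ αᵢΔT Lᵢ = 11.1×10⁻⁶×139×875 + 18.4×10⁻⁶×139×220 = 1.913 mm.
Since the ends are fixed, an axial force P builds up, equal in every segment, with P · Σ Lᵢ/(AᵢEᵢ) = δ_free.
Σ Lᵢ/(AᵢEᵢ) = 875/(775×201×10³) + 220/(850×100×10³) = 8.205×10⁻⁶ mm/N.
So P = 1.913 / 8.205×10⁻⁶ = 233.1 kN, compressive.
For the steel segment, free thermal change = 11.1×10⁻⁶×139×875 = 1.35 mm and elastic change from P = 233100×875/(775×201×10³) = 1.309 mm; these oppose, so the net change is 0.0407 mm (segment lengthens).

|ΔL| ≈ 0.0407 mm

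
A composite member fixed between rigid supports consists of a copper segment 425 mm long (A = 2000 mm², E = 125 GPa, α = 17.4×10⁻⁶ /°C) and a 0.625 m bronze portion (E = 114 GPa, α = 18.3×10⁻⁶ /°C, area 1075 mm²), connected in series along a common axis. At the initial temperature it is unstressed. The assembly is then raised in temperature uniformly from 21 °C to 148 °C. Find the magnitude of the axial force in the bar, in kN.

P ≈ 352 kN (compressive)

Free thermal expansion of the whole bar: Σ αᵢΔT Lᵢ = 17.4×10⁻⁶×127×425 + 18.3×10⁻⁶×127×625 = 2.392 mm.
The rigid supports impose zero overall length change; the single axial force P common to all segments must satisfy P Σ Lᵢ/(AᵢEᵢ) = δ_free.
Σ Lᵢ/(AᵢEᵢ) = 425/(2000×125×10³) + 625/(1075×114×10³) = 6.8×10⁻⁶ mm/N.
Hence P = δ_free / Σ(L/AE) = 2.392/6.8×10⁻⁶ = 351.7 kN (compressive).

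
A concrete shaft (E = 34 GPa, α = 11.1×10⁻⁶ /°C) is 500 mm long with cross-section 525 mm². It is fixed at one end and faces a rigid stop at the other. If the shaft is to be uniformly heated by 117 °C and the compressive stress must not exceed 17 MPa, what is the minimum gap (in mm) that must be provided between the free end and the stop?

Free expansion if unrestrained: δ_free = αΔT L = 11.1×10⁻⁶ × 117 × 500 = 0.6493 mm.
At the allowable stress the elastic shortening the wall may impose is σL/E = 17 × 500 / (34×10³) = 0.25 mm.
The gap must absorb the remainder: g_min = 0.6493 − 0.25 = 0.3993 mm.

g ≈ 0.399 mm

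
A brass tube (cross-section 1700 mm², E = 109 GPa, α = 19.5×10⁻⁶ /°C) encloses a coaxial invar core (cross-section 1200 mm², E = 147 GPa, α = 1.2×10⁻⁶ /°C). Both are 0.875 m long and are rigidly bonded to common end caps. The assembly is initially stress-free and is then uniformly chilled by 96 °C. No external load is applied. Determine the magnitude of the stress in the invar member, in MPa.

The brass has the larger α, so on cooling it would change length more than the invar if both were free. The rigid plates force a common final length, so the brass is put into tension and the invar into compression, with equal and opposite forces P (no external load).
Setting the final lengths equal and cancelling L: (α₁ − α₂)ΔT = P/(A₁E₁) + P/(A₂E₂).
|α₁ − α₂|·ΔT = 18.3×10⁻⁶ × 96 = 0.001757.
1/(A₁E₁) + 1/(A₂E₂) = 1/(1700×109×10³) + 1/(1200×147×10³) = 1.107×10⁻⁸ N⁻¹.
So P = 0.001757 / 1.107×10⁻⁸ = 158.8 kN.
σ_{invar} = P/A₂ = 158800/1200 = 132.3 MPa, compressive.

σ ≈ 132 MPa (compressive)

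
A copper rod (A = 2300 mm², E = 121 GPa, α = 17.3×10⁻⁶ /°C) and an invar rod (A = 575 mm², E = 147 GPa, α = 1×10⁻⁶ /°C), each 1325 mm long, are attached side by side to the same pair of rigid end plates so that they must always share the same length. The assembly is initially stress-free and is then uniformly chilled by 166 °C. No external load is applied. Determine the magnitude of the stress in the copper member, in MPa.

σ ≈ 76.3 MPa (tensile)

The copper has the larger α, so on cooling it would change length more than the invar if both were free. The rigid plates force a common final length, so the copper is put into tension and the invar into compression, with equal and opposite forces P (no external load).
Equating the net (thermal + elastic) strains gives |α₁ − α₂|·ΔT = P·[1/(A₁E₁) + 1/(A₂E₂)].
|α₁ − α₂|·ΔT = 16.3×10⁻⁶ × 166 = 0.002706.
1/(A₁E₁) + 1/(A₂E₂) = 1/(2300×121×10³) + 1/(575×147×10³) = 1.542×10⁻⁸ N⁻¹.
So P = 0.002706 / 1.542×10⁻⁸ = 175.4 kN.
σ_{copper} = P/A₁ = 175400/2300 = 76.27 MPa, tensile.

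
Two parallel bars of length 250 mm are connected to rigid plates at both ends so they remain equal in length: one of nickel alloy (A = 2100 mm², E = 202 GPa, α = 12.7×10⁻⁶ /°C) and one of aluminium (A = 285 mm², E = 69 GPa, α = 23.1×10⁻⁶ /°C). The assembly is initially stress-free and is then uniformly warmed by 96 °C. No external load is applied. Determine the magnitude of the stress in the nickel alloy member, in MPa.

The aluminium has the larger α, so on heating it would change length more than the nickel alloy if both were free. The rigid plates force a common final length, so the aluminium is put into compression and the nickel alloy into tension, with equal and opposite forces P (no external load).
Compatibility of the two members (thermal + elastic change equal): (α₁ − α₂)ΔT = P·[1/(A₁E₁) + 1/(A₂E₂)].
|α₁ − α₂|·ΔT = 10.4×10⁻⁶ × 96 = 0.0009984.
1/(A₁E₁) + 1/(A₂E₂) = 1/(2100×202×10³) + 1/(285×69×10³) = 5.321×10⁻⁸ N⁻¹.
So P = 0.0009984 / 5.321×10⁻⁸ = 18.76 kN.
σ_{nickel alloy} = P/A₁ = 18760/2100 = 8.935 MPa, tensile.

σ ≈ 8.94 MPa (tensile)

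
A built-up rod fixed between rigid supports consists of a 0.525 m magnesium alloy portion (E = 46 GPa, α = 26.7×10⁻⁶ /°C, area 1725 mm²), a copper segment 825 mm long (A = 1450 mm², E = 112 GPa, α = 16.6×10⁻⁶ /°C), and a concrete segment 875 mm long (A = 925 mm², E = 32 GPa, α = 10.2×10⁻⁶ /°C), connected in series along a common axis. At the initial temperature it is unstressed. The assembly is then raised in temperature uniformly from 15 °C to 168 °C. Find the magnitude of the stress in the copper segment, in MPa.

Free thermal expansion of the whole bar: Σ αᵢΔT Lᵢ = 26.7×10⁻⁶×153×525 + 16.6×10⁻⁶×153×825 + 10.2×10⁻⁶×153×875 = 5.606 mm.
Since the ends are fixed, an axial force P builds up, equal in every segment, with P · Σ Lᵢ/(AᵢEᵢ) = δ_free.
The series flexibility is Σ Lᵢ/(AᵢEᵢ) = 525/(1725×46×10³) + 825/(1450×112×10³) + 875/(925×32×10³) = 4.126×10⁻⁵ mm/N.
Hence P = δ_free / Σ(L/AE) = 5.606/4.126×10⁻⁵ = 135.9 kN (compressive).
σ_{copper} = P / A = 135900 / 1450 = 93.7 MPa.

σ ≈ 93.7 MPa (compressive)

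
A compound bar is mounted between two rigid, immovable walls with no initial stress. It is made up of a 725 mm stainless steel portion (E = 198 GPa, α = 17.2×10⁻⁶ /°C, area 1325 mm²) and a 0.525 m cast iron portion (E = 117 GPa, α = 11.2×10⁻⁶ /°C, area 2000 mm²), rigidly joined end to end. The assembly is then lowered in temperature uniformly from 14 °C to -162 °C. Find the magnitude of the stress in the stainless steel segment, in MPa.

Free thermal contraction of the whole bar: Σ αᵢΔT Lᵢ = 17.2×10⁻⁶×176×725 + 11.2×10⁻⁶×176×525 = 3.23 mm.
The walls prevent any net length change, so an axial force P (same in every segment) develops. Compatibility: P · Σ Lᵢ/(AᵢEᵢ) = δ_free.
The series flexibility is Σ Lᵢ/(AᵢEᵢ) = 725/(1325×198×10³) + 525/(2000×117×10³) = 5.007×10⁻⁶ mm/N.
P = 3.23 / 5.007×10⁻⁶ = 645000 N = 645 kN, tensile.
σ_{stainless steel} = P / A = 645000 / 1325 = 486.8 MPa.

σ ≈ 487 MPa (tensile)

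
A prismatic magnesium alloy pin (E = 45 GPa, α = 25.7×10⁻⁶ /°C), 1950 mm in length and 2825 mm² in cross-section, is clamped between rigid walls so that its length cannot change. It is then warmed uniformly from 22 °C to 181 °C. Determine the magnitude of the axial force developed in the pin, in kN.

With zero net strain, σ = E·αΔT = 45 GPa × 25.7×10⁻⁶ × 159 = 183.9 MPa.
P = AEαΔT = 2825 × 45×10³ × 25.7×10⁻⁶ × 159 = 519.5 kN (compressive).

P ≈ 519 kN (compressive)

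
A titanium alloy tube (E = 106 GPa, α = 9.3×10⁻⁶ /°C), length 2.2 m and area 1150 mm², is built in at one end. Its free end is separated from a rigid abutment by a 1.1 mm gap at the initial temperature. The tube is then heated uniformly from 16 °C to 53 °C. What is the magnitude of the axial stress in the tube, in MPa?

σ ≈ 0 MPa

Free thermal elongation = αΔT L = 9.3×10⁻⁶ × 37 × 2200 = 0.757 mm.
Since δ_free = 0.757 mm is less than the 1.1 mm gap, the tube never touches the wall. No axial force develops.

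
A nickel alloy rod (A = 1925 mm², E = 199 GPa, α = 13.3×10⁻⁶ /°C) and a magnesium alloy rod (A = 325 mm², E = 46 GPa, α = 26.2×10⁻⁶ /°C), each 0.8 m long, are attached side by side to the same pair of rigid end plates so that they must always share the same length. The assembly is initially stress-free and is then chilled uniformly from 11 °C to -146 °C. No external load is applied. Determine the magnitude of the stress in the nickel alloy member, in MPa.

σ ≈ 15.1 MPa (compressive)

The magnesium alloy has the larger α, so on cooling it would change length more than the nickel alloy if both were free. The rigid plates force a common final length, so the magnesium alloy is put into tension and the nickel alloy into compression, with equal and opposite forces P (no external load).
Compatibility of the two members (thermal + elastic change equal): (α₁ − α₂)ΔT = P·[1/(A₁E₁) + 1/(A₂E₂)].
|α₁ − α₂|·ΔT = 12.9×10⁻⁶ × 157 = 0.002025.
1/(A₁E₁) + 1/(A₂E₂) = 1/(1925×199×10³) + 1/(325×46×10³) = 6.95×10⁻⁸ N⁻¹.
So P = 0.002025 / 6.95×10⁻⁸ = 29.14 kN.
σ_{nickel alloy} = P/A₁ = 29140/1925 = 15.14 MPa, compressive.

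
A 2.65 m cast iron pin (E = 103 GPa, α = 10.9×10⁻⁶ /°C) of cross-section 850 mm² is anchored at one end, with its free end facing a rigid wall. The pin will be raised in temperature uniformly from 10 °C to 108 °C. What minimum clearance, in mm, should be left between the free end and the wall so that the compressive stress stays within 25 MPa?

g ≈ 2.19 mm

With no wall the pin would lengthen by αΔT L = 10.9×10⁻⁶ × 98 × 2650 = 2.831 mm.
A stress of 25 MPa corresponds to the wall pushing the pin back by σL/E = 25×2650/(103×10³) = 0.6432 mm.
So the gap has to take up the difference, g_min = δ_free − σL/E = 2.831 − 0.6432 = 2.188 mm.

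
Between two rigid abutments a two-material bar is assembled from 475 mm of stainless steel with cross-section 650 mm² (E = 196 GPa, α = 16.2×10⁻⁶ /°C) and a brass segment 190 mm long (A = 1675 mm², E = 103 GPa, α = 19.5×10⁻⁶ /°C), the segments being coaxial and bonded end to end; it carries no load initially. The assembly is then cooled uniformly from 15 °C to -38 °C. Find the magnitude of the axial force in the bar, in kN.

P ≈ 125 kN (tensile)

If the supports were absent, the total length change would be Σ αᵢΔT Lᵢ = 16.2×10⁻⁶×53×475 + 19.5×10⁻⁶×53×190 = 0.6042 mm.
Since the ends are fixed, an axial force P builds up, equal in every segment, with P · Σ Lᵢ/(AᵢEᵢ) = δ_free.
Σ Lᵢ/(AᵢEᵢ) = 475/(650×196×10³) + 190/(1675×103×10³) = 4.83×10⁻⁶ mm/N.
Hence P = δ_free / Σ(L/AE) = 0.6042/4.83×10⁻⁶ = 125.1 kN (tensile).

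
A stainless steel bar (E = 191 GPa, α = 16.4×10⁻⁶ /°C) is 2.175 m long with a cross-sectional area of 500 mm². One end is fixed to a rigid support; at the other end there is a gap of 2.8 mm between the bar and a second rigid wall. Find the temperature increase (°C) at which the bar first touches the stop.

ΔT ≈ 78.5 °C

The gap closes when αΔT L = 2.8 mm, since the bar is still unstressed at that instant.
ΔT = 2.8 / (16.4×10⁻⁶ × 2175) = 78.5 °C.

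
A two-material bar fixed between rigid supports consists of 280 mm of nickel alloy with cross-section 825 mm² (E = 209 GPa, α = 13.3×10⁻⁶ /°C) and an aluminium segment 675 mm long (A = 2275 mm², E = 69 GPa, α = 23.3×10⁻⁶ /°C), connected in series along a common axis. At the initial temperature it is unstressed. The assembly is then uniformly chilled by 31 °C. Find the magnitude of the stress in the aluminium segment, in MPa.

Free thermal contraction of the whole bar: Σ αᵢΔT Lᵢ = 13.3×10⁻⁶×31×280 + 23.3×10⁻⁶×31×675 = 0.603 mm.
The rigid supports impose zero overall length change; the single axial force P common to all segments must satisfy P Σ Lᵢ/(AᵢEᵢ) = δ_free.
Σ Lᵢ/(AᵢEᵢ) = 280/(825×209×10³) + 675/(2275×69×10³) = 5.924×10⁻⁶ mm/N.
So P = 0.603 / 5.924×10⁻⁶ = 101.8 kN, tensile.
σ_{aluminium} = P / A = 101800 / 2275 = 44.74 MPa.

σ ≈ 44.7 MPa (tensile)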